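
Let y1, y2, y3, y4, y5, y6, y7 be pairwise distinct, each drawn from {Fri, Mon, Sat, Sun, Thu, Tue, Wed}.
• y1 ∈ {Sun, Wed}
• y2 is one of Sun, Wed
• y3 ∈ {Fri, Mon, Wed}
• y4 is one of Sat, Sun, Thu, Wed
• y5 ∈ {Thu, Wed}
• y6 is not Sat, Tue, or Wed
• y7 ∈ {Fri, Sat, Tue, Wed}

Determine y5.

The 7 variables draw from only 7 values {Fri, Mon, Sat, Sun, Thu, Tue, Wed}, so each is used; only y7 can be Tue, hence y7 = Tue.
The 6 still-open variables together cover exactly {Fri, Mon, Sat, Sun, Thu, Wed} — 6 values for 6 variables — and Sat appears only in y4's list, so y4 = Sat.
y1 and y2 between them cover only {Sun, Wed} — a naked pair. Remove those values from y3, y5, y6.
So y5 = Thu.

Thu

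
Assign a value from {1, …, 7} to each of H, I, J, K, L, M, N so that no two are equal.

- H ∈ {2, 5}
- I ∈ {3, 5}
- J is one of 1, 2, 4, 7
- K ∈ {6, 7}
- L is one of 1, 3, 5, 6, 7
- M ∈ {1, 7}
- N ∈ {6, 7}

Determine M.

The 7 variables together cover exactly {1, 2, 3, 4, 5, 6, 7} — 7 values for 7 variables — and 4 appears only in J's list, so J = 4.
The 6 still-open variables draw from only 6 values {1, 2, 3, 5, 6, 7}, so each is used; only H can be 2, hence H = 2.
K and N share exactly the 2 values {6, 7}; by pigeonhole those values go to them, so strike 6, 7 from L, M.
So M = 1.

1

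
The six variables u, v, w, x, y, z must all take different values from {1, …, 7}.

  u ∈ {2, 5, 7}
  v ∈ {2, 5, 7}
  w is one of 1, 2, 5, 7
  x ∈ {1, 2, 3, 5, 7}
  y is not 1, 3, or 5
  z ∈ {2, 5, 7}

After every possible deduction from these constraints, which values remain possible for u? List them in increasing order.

2, 5, 7

The 3 variables u, v, z are confined to {2, 5, 7}, which locks those values in; drop them from w, x, y.
w's domain is down to {1}, so w = 1. Strike 1 from x.
x's domain is down to {3}, so x = 3.
No further eliminations apply; u can still be any of 2, 5, 7.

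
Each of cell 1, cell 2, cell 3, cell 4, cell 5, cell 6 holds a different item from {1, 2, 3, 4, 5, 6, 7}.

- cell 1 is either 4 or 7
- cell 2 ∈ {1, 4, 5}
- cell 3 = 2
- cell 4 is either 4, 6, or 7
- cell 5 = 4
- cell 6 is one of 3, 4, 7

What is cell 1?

7

cell 3's domain is down to {2}, so cell 3 = 2.
cell 5's domain is down to {4}, so cell 5 = 4. So cell 1, cell 2, cell 4, cell 6 can't be 4.
So cell 1 = 7.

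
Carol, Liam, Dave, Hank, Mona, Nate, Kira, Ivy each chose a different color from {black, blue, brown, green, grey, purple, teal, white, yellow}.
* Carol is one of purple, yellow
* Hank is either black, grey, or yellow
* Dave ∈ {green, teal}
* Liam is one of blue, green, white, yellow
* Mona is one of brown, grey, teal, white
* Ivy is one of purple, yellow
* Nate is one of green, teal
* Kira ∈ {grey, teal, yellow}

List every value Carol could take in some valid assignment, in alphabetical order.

purple, yellow

The 2 variables Carol and Ivy are confined to {purple, yellow}, which locks those values in; drop them from Liam, Hank, Kira.
Dave and Nate share exactly the 2 values {green, teal}; by pigeonhole those values go to them, so strike green, teal from Liam, Mona, Kira.
That leaves Kira = grey. So Hank, Mona can't be grey.
Hank has just one choice, so Hank = black.
No further eliminations apply; Carol can still be any of purple, yellow.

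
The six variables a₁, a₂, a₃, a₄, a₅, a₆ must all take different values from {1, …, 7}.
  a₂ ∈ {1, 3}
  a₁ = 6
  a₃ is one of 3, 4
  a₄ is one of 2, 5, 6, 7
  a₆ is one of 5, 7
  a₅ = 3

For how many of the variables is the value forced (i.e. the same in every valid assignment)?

a₁ must be 6 (only option left). Eliminate 6 elsewhere: a₄.
a₅ must be 3 (only option left). Strike 3 from a₂, a₃.
That leaves a₂ = 1.
a₃'s domain is down to {4}, so a₃ = 4.
Determined: a₁=6, a₂=1, a₃=4, a₅=3. The other variables each still have more than one consistent value. That makes 4.

4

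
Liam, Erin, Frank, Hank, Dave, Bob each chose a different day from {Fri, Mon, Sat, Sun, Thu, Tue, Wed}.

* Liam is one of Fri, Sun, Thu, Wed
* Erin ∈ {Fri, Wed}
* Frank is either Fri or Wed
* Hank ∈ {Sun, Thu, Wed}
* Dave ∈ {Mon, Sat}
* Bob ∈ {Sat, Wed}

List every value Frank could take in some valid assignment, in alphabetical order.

Among the 6 variables, Mon fits only Dave (and all 6 values in {Fri, Mon, Sat, Sun, Thu, Wed} must be used), so Dave = Mon.
Among the 5 still-open variables, Sat fits only Bob (and all 5 values in {Fri, Sat, Sun, Thu, Wed} must be used), so Bob = Sat.
Erin and Frank share exactly the 2 values {Fri, Wed}; by pigeonhole those values go to them, so strike Fri, Wed from Liam, Hank.
No further eliminations apply; Frank can still be any of Fri, Wed.

Fri, Wed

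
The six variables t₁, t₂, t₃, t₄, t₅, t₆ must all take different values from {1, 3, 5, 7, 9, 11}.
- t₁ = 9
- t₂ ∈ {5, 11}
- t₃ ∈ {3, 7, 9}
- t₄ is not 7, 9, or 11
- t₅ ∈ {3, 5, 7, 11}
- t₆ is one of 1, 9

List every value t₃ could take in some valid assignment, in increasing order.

t₁ must be 9 (only option left). So t₃, t₆ can't be 9.
t₆'s domain is down to {1}, so t₆ = 1. Remove 1 from t₄.
No further eliminations apply; t₃ can still be any of 3, 7.

3, 7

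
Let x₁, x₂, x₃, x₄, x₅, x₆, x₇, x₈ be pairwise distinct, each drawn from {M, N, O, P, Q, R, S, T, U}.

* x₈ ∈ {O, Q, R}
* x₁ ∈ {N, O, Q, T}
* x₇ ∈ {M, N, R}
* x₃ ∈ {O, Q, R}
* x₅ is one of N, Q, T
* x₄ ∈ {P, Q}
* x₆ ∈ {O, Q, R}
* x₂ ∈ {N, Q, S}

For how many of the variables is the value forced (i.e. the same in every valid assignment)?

3

The 8 variables draw from only 8 values {M, N, O, P, Q, R, S, T}, so each is used; only x₇ can be M, hence x₇ = M.
The 7 still-open variables together cover exactly {N, O, P, Q, R, S, T} — 7 values for 7 variables — and P appears only in x₄'s list, so x₄ = P.
The 6 still-open variables draw from only 6 values {N, O, Q, R, S, T}, so each is used; only x₂ can be S, hence x₂ = S.
The 3 variables x₃, x₆, x₈ are confined to {O, Q, R}, which locks those values in; drop them from x₁, x₅.
Determined: x₂=S, x₄=P, x₇=M. The other variables each still have more than one consistent value. That makes 3.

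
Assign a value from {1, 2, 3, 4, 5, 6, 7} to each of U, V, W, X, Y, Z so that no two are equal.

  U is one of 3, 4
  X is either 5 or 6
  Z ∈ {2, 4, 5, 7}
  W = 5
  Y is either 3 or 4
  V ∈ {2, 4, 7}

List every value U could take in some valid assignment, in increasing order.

W must be 5 (only option left). Eliminate 5 elsewhere: X, Z.
X's domain is down to {6}, so X = 6.
The 2 variables U and Y are confined to {3, 4}, which locks those values in; drop them from V, Z.
No further eliminations apply; U can still be any of 3, 4.

3, 4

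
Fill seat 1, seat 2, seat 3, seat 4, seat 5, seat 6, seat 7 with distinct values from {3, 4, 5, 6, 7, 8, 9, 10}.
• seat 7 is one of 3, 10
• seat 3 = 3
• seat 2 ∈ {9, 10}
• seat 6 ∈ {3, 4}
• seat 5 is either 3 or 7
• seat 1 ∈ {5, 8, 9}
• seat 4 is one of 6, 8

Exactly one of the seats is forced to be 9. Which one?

seat 2

seat 3 must be 3 (only option left). Strike 3 from seat 5, seat 6, seat 7.
seat 5 has just one choice, so seat 5 = 7.
seat 6's domain is down to {4}, so seat 6 = 4.
seat 7 must be 10 (only option left). Remove 10 from seat 2.
So 9 goes to seat 2.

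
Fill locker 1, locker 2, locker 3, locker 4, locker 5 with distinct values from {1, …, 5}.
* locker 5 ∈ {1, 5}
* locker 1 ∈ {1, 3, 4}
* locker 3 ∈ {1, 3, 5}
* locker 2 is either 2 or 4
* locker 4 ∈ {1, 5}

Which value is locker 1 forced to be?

4

The 5 variables together cover exactly {1, 2, 3, 4, 5} — 5 values for 5 variables — and 2 appears only in locker 2's list, so locker 2 = 2.
The 4 still-open variables together cover exactly {1, 3, 4, 5} — 4 values for 4 variables — and 4 appears only in locker 1's list, so locker 1 = 4.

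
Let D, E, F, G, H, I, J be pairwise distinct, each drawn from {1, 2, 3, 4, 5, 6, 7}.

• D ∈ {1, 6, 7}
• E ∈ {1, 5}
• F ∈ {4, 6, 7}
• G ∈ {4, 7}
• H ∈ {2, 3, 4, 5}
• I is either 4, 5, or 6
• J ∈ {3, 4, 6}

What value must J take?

3

The 7 variables together cover exactly {1, 2, 3, 4, 5, 6, 7} — 7 values for 7 variables — and 2 appears only in H's list, so H = 2.
The 6 still-open variables draw from only 6 values {1, 3, 4, 5, 6, 7}, so each is used; only J can be 3, hence J = 3.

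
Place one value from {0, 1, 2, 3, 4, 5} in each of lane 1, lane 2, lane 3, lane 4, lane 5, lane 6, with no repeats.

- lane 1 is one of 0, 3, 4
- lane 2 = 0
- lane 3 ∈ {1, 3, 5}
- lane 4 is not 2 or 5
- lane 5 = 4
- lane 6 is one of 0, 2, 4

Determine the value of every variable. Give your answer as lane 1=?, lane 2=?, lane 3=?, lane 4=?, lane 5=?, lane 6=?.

lane 2 has just one choice, so lane 2 = 0. Strike 0 from lane 1, lane 4, lane 6.
That leaves lane 5 = 4. Eliminate 4 elsewhere: lane 1, lane 4, lane 6.
lane 6 has just one choice, so lane 6 = 2.
lane 1 has just one choice, so lane 1 = 3. Remove 3 from lane 3, lane 4.
lane 4 has just one choice, so lane 4 = 1. Remove 1 from lane 3.
lane 3 must be 5 (only option left).

lane 1=3, lane 2=0, lane 3=5, lane 4=1, lane 5=4, lane 6=2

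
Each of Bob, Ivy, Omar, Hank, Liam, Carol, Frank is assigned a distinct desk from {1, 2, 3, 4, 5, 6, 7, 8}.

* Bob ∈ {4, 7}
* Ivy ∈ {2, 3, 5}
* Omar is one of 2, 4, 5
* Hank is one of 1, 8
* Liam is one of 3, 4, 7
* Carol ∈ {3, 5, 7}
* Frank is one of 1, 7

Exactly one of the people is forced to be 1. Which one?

Frank

The 7 variables draw from only 7 values {1, 2, 3, 4, 5, 7, 8}, so each is used; only Hank can be 8, hence Hank = 8.
The 6 still-open variables together cover exactly {1, 2, 3, 4, 5, 7} — 6 values for 6 variables — and 1 appears only in Frank's list, so Frank = 1.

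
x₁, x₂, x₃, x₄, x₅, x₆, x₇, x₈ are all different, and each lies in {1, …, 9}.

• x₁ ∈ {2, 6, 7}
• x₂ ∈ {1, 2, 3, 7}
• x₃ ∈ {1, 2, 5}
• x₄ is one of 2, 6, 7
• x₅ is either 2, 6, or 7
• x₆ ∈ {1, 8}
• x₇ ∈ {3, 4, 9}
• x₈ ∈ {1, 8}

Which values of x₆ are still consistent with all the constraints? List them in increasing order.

x₆ and x₈ share exactly the 2 values {1, 8}; by pigeonhole those values go to them, so strike 1, 8 from x₂, x₃.
x₁, x₄, x₅ share exactly the 3 values {2, 6, 7}; by pigeonhole those values go to them, so strike 2, 6, 7 from x₂, x₃.
That leaves x₂ = 3. Eliminate 3 elsewhere: x₇.
x₃'s domain is down to {5}, so x₃ = 5.
No further eliminations apply; x₆ can still be any of 1, 8.

1, 8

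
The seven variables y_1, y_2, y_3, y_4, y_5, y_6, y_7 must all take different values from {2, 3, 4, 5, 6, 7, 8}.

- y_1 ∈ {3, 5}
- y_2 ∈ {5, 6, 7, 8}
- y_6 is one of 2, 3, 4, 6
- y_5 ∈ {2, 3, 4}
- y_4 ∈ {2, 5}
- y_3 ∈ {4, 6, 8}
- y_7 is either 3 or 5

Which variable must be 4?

Among the 7 variables, 7 fits only y_2 (and all 7 values in {2, 3, 4, 5, 6, 7, 8} must be used), so y_2 = 7.
Among the 6 still-open variables, 8 fits only y_3 (and all 6 values in {2, 3, 4, 5, 6, 8} must be used), so y_3 = 8.
Among the 5 still-open variables, 6 fits only y_6 (and all 5 values in {2, 3, 4, 5, 6} must be used), so y_6 = 6.
Among the 4 still-open variables, 4 fits only y_5 (and all 4 values in {2, 3, 4, 5} must be used), so y_5 = 4.

y_5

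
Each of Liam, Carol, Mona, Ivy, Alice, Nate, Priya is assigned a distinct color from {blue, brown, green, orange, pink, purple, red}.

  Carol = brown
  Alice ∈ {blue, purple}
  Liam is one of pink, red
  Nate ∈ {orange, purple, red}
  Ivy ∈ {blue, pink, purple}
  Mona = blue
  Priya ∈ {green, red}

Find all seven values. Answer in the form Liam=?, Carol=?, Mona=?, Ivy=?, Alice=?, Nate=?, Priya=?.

Carol's domain is down to {brown}, so Carol = brown.
Mona must be blue (only option left). Remove blue from Ivy, Alice.
Alice's domain is down to {purple}, so Alice = purple. Strike purple from Ivy, Nate.
Ivy has just one choice, so Ivy = pink. Eliminate pink elsewhere: Liam.
Liam must be red (only option left). So Nate, Priya can't be red.
Nate's domain is down to {orange}, so Nate = orange.
Priya must be green (only option left).

Liam=red, Carol=brown, Mona=blue, Ivy=pink, Alice=purple, Nate=orange, Priya=green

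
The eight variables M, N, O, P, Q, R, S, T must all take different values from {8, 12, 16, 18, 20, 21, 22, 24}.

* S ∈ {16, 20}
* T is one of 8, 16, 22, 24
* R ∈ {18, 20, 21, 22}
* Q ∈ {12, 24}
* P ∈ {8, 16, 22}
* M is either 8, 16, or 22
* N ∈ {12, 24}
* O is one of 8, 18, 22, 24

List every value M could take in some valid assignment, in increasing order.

8, 16, 22

The 8 variables draw from only 8 values {8, 12, 16, 18, 20, 21, 22, 24}, so each is used; only R can be 21, hence R = 21.
The 7 still-open variables draw from only 7 values {8, 12, 16, 18, 20, 22, 24}, so each is used; only O can be 18, hence O = 18.
Among the 6 still-open variables, 20 fits only S (and all 6 values in {8, 12, 16, 20, 22, 24} must be used), so S = 20.
The 2 variables N and Q are confined to {12, 24}, which locks those values in; drop them from T.
No further eliminations apply; M can still be any of 8, 16, 22.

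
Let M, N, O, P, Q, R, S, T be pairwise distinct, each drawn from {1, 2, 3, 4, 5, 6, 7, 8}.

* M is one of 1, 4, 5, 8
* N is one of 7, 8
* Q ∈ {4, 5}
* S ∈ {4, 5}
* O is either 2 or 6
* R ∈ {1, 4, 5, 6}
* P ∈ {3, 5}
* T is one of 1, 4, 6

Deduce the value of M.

8

Among the 8 variables, 2 fits only O (and all 8 values in {1, 2, 3, 4, 5, 6, 7, 8} must be used), so O = 2.
The 7 still-open variables draw from only 7 values {1, 3, 4, 5, 6, 7, 8}, so each is used; only P can be 3, hence P = 3.
The 6 still-open variables together cover exactly {1, 4, 5, 6, 7, 8} — 6 values for 6 variables — and 7 appears only in N's list, so N = 7.
The 5 still-open variables draw from only 5 values {1, 4, 5, 6, 8}, so each is used; only M can be 8, hence M = 8.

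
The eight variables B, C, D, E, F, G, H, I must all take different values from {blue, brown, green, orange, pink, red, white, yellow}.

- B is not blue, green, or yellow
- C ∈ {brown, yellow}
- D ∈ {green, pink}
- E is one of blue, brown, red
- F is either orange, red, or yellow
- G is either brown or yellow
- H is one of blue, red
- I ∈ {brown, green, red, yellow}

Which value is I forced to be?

green

The 8 variables draw from only 8 values {blue, brown, green, orange, pink, red, white, yellow}, so each is used; only B can be white, hence B = white.
The 7 still-open variables draw from only 7 values {blue, brown, green, orange, pink, red, yellow}, so each is used; only F can be orange, hence F = orange.
Among the 6 still-open variables, pink fits only D (and all 6 values in {blue, brown, green, pink, red, yellow} must be used), so D = pink.
The 5 still-open variables together cover exactly {blue, brown, green, red, yellow} — 5 values for 5 variables — and green appears only in I's list, so I = green.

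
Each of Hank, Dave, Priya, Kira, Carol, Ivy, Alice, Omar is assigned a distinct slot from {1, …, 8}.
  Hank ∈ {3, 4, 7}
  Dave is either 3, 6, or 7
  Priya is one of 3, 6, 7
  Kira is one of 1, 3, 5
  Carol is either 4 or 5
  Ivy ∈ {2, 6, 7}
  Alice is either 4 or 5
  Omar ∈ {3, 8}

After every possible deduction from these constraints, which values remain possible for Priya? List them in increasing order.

Among the 8 variables, 1 fits only Kira (and all 8 values in {1, 2, 3, 4, 5, 6, 7, 8} must be used), so Kira = 1.
The 7 still-open variables draw from only 7 values {2, 3, 4, 5, 6, 7, 8}, so each is used; only Ivy can be 2, hence Ivy = 2.
Among the 6 still-open variables, 8 fits only Omar (and all 6 values in {3, 4, 5, 6, 7, 8} must be used), so Omar = 8.
Carol and Alice between them cover only {4, 5} — a naked pair. Remove those values from Hank.
No further eliminations apply; Priya can still be any of 3, 6, 7.

3, 6, 7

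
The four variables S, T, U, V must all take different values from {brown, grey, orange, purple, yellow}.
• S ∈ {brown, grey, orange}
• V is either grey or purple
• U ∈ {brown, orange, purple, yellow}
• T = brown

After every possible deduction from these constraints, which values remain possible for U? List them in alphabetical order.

orange, purple, yellow

T's domain is down to {brown}, so T = brown. Strike brown from S, U.
No further eliminations apply; U can still be any of orange, purple, yellow.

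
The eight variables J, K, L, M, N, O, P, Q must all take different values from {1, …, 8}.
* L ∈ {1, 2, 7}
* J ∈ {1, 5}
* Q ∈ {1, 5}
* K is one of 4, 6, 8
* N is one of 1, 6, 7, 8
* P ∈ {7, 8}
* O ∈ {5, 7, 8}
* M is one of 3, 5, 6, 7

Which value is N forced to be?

The 8 variables draw from only 8 values {1, 2, 3, 4, 5, 6, 7, 8}, so each is used; only L can be 2, hence L = 2.
Among the 7 still-open variables, 3 fits only M (and all 7 values in {1, 3, 4, 5, 6, 7, 8} must be used), so M = 3.
The 6 still-open variables draw from only 6 values {1, 4, 5, 6, 7, 8}, so each is used; only K can be 4, hence K = 4.
The 5 still-open variables together cover exactly {1, 5, 6, 7, 8} — 5 values for 5 variables — and 6 appears only in N's list, so N = 6.

6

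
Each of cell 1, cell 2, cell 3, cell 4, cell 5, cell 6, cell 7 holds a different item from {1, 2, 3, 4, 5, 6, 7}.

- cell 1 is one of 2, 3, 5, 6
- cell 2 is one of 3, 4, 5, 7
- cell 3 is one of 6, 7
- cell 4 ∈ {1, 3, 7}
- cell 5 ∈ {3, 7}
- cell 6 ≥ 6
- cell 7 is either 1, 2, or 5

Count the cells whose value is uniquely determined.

The 7 variables together cover exactly {1, 2, 3, 4, 5, 6, 7} — 7 values for 7 variables — and 4 appears only in cell 2's list, so cell 2 = 4.
cell 3 and cell 6 share exactly the 2 values {6, 7}; by pigeonhole those values go to them, so strike 6, 7 from cell 1, cell 4, cell 5.
cell 5's domain is down to {3}, so cell 5 = 3. Strike 3 from cell 1, cell 4.
cell 4 has just one choice, so cell 4 = 1. Eliminate 1 elsewhere: cell 7.
Determined: cell 2=4, cell 4=1, cell 5=3. The other cells each still have more than one consistent value. That makes 3.

3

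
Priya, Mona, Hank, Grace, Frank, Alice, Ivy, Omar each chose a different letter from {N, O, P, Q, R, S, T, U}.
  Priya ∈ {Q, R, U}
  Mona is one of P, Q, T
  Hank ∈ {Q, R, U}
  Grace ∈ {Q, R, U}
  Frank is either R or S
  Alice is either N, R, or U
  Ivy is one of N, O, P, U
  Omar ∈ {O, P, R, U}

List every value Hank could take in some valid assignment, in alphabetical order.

Q, R, U

The 8 variables together cover exactly {N, O, P, Q, R, S, T, U} — 8 values for 8 variables — and S appears only in Frank's list, so Frank = S.
The 7 still-open variables draw from only 7 values {N, O, P, Q, R, T, U}, so each is used; only Mona can be T, hence Mona = T.
Priya, Hank, Grace between them cover only {Q, R, U} — a naked triple. Remove those values from Alice, Ivy, Omar.
Alice must be N (only option left). Eliminate N elsewhere: Ivy.
No further eliminations apply; Hank can still be any of Q, R, U.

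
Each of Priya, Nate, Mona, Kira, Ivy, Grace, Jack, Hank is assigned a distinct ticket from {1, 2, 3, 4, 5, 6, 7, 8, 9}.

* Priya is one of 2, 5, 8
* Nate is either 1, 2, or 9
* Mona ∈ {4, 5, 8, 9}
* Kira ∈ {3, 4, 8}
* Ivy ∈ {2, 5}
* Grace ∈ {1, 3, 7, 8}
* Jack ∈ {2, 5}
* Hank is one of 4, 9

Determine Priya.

8

The 8 variables together cover exactly {1, 2, 3, 4, 5, 7, 8, 9} — 8 values for 8 variables — and 7 appears only in Grace's list, so Grace = 7.
Among the 7 still-open variables, 1 fits only Nate (and all 7 values in {1, 2, 3, 4, 5, 8, 9} must be used), so Nate = 1.
The 6 still-open variables together cover exactly {2, 3, 4, 5, 8, 9} — 6 values for 6 variables — and 3 appears only in Kira's list, so Kira = 3.
Ivy and Jack share exactly the 2 values {2, 5}; by pigeonhole those values go to them, so strike 2, 5 from Priya, Mona.
So Priya = 8.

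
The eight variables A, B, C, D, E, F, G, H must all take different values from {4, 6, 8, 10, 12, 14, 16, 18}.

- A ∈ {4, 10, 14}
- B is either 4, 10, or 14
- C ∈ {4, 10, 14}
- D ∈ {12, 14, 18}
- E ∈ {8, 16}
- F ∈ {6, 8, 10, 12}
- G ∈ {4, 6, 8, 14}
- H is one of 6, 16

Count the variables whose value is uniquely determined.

The 8 variables together cover exactly {4, 6, 8, 10, 12, 14, 16, 18} — 8 values for 8 variables — and 18 appears only in D's list, so D = 18.
Among the 7 still-open variables, 12 fits only F (and all 7 values in {4, 6, 8, 10, 12, 14, 16} must be used), so F = 12.
A, B, C between them cover only {4, 10, 14} — a naked triple. Remove those values from G.
Determined: D=18, F=12. The other variables each still have more than one consistent value. That makes 2.

2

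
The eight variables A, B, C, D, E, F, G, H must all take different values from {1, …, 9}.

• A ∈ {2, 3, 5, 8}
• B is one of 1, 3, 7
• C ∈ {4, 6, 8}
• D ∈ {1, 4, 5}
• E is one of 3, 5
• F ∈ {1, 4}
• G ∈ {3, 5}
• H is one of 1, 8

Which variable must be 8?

The 8 variables draw from only 8 values {1, 2, 3, 4, 5, 6, 7, 8}, so each is used; only A can be 2, hence A = 2.
Among the 7 still-open variables, 6 fits only C (and all 7 values in {1, 3, 4, 5, 6, 7, 8} must be used), so C = 6.
Among the 6 still-open variables, 7 fits only B (and all 6 values in {1, 3, 4, 5, 7, 8} must be used), so B = 7.
The 5 still-open variables draw from only 5 values {1, 3, 4, 5, 8}, so each is used; only H can be 8, hence H = 8.

H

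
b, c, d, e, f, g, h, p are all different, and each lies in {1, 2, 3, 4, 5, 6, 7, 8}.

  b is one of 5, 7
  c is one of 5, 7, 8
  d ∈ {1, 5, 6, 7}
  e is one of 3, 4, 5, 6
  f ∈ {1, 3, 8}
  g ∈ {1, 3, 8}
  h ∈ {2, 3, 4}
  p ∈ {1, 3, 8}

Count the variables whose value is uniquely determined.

The 8 variables together cover exactly {1, 2, 3, 4, 5, 6, 7, 8} — 8 values for 8 variables — and 2 appears only in h's list, so h = 2.
The 7 still-open variables draw from only 7 values {1, 3, 4, 5, 6, 7, 8}, so each is used; only e can be 4, hence e = 4.
The 6 still-open variables together cover exactly {1, 3, 5, 6, 7, 8} — 6 values for 6 variables — and 6 appears only in d's list, so d = 6.
The 3 variables f, g, p are confined to {1, 3, 8}, which locks those values in; drop them from c.
Determined: d=6, e=4, h=2. The other variables each still have more than one consistent value. That makes 3.

3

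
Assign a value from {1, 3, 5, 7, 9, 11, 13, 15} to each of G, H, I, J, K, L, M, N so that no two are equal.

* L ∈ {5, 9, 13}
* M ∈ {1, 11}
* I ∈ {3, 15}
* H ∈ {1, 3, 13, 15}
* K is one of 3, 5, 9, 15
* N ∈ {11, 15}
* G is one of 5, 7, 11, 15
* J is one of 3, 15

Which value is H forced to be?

13

Among the 8 variables, 7 fits only G (and all 8 values in {1, 3, 5, 7, 9, 11, 13, 15} must be used), so G = 7.
I and J between them cover only {3, 15} — a naked pair. Remove those values from H, K, N.
That leaves N = 11. Strike 11 from M.
M must be 1 (only option left). Eliminate 1 elsewhere: H.
So H = 13.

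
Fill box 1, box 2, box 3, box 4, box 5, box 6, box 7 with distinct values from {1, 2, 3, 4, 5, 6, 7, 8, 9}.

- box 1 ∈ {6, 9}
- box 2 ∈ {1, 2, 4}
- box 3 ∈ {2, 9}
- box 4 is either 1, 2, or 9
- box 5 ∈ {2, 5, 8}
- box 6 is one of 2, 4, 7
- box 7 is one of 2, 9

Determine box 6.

7

box 3 and box 7 between them cover only {2, 9} — a naked pair. Remove those values from box 1, box 2, box 4, box 5, box 6.
box 1 must be 6 (only option left).
That leaves box 4 = 1. Eliminate 1 elsewhere: box 2.
That leaves box 2 = 4. Remove 4 from box 6.
So box 6 = 7.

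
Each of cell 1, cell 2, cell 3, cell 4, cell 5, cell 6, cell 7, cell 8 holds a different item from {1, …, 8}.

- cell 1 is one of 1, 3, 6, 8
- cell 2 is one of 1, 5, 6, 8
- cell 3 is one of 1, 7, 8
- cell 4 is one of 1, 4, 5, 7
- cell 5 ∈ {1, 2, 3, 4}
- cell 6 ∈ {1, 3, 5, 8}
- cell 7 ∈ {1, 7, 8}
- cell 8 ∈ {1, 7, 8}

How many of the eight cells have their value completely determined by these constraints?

2

The 8 variables together cover exactly {1, 2, 3, 4, 5, 6, 7, 8} — 8 values for 8 variables — and 2 appears only in cell 5's list, so cell 5 = 2.
The 7 still-open variables draw from only 7 values {1, 3, 4, 5, 6, 7, 8}, so each is used; only cell 4 can be 4, hence cell 4 = 4.
cell 3, cell 7, cell 8 share exactly the 3 values {1, 7, 8}; by pigeonhole those values go to them, so strike 1, 7, 8 from cell 1, cell 2, cell 6.
Determined: cell 4=4, cell 5=2. The other cells each still have more than one consistent value. That makes 2.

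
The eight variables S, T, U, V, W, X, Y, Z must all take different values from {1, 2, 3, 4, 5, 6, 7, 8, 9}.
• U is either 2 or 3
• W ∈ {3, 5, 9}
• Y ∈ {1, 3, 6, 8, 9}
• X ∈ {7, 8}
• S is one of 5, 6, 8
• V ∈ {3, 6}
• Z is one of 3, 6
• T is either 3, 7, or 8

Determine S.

5

Among the 8 variables, 1 fits only Y (and all 8 values in {1, 2, 3, 5, 6, 7, 8, 9} must be used), so Y = 1.
The 7 still-open variables draw from only 7 values {2, 3, 5, 6, 7, 8, 9}, so each is used; only U can be 2, hence U = 2.
The 6 still-open variables draw from only 6 values {3, 5, 6, 7, 8, 9}, so each is used; only W can be 9, hence W = 9.
The 5 still-open variables draw from only 5 values {3, 5, 6, 7, 8}, so each is used; only S can be 5, hence S = 5.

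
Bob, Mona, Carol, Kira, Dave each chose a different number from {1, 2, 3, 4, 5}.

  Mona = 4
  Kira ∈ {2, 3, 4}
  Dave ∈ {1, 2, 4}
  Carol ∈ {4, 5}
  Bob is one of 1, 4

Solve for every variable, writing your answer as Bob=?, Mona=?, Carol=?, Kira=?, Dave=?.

Bob=1, Mona=4, Carol=5, Kira=3, Dave=2

Mona must be 4 (only option left). So Bob, Carol, Kira, Dave can't be 4.
Carol must be 5 (only option left).
Bob must be 1 (only option left). Eliminate 1 elsewhere: Dave.
Dave's domain is down to {2}, so Dave = 2. So Kira can't be 2.
Kira must be 3 (only option left).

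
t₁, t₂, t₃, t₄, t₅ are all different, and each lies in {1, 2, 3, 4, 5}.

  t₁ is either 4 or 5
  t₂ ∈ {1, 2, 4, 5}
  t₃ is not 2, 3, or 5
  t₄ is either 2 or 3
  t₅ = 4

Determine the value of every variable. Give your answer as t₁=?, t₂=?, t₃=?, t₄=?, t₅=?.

t₁=5, t₂=2, t₃=1, t₄=3, t₅=4

t₅ must be 4 (only option left). So t₁, t₂, t₃ can't be 4.
That leaves t₁ = 5. Remove 5 from t₂.
That leaves t₃ = 1. Eliminate 1 elsewhere: t₂.
t₂ must be 2 (only option left). Remove 2 from t₄.
t₄ must be 3 (only option left).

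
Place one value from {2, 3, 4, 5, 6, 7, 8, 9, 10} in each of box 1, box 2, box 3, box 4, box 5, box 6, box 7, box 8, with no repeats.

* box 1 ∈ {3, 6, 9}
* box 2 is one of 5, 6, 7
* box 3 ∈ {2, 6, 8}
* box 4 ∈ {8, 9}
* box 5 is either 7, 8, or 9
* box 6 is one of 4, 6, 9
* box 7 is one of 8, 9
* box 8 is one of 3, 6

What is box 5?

7

The 8 variables together cover exactly {2, 3, 4, 5, 6, 7, 8, 9} — 8 values for 8 variables — and 2 appears only in box 3's list, so box 3 = 2.
The 7 still-open variables together cover exactly {3, 4, 5, 6, 7, 8, 9} — 7 values for 7 variables — and 4 appears only in box 6's list, so box 6 = 4.
The 6 still-open variables draw from only 6 values {3, 5, 6, 7, 8, 9}, so each is used; only box 2 can be 5, hence box 2 = 5.
The 5 still-open variables together cover exactly {3, 6, 7, 8, 9} — 5 values for 5 variables — and 7 appears only in box 5's list, so box 5 = 7.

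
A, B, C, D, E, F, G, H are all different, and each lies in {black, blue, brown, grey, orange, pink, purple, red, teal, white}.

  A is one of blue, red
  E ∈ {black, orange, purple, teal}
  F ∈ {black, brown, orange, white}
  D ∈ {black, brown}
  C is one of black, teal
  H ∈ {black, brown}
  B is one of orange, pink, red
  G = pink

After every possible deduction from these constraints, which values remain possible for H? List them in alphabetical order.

black, brown

G's domain is down to {pink}, so G = pink. Strike pink from B.
D and H share exactly the 2 values {black, brown}; by pigeonhole those values go to them, so strike black, brown from C, E, F.
That leaves C = teal. Strike teal from E.
No further eliminations apply; H can still be any of black, brown.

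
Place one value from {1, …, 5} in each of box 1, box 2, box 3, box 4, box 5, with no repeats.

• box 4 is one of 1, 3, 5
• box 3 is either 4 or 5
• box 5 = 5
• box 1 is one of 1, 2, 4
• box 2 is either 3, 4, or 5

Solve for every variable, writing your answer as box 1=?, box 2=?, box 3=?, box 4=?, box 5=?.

box 5's domain is down to {5}, so box 5 = 5. So box 2, box 3, box 4 can't be 5.
That leaves box 3 = 4. Remove 4 from box 1, box 2.
box 2's domain is down to {3}, so box 2 = 3. Strike 3 from box 4.
box 4 has just one choice, so box 4 = 1. Eliminate 1 elsewhere: box 1.
That leaves box 1 = 2.

box 1=2, box 2=3, box 3=4, box 4=1, box 5=5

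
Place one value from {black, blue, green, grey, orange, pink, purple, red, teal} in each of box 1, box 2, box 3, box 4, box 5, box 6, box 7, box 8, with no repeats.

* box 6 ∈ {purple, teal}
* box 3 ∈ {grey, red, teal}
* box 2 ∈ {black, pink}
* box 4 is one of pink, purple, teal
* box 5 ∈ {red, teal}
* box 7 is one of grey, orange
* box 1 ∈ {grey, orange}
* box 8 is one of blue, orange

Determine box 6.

The 8 variables together cover exactly {black, blue, grey, orange, pink, purple, red, teal} — 8 values for 8 variables — and black appears only in box 2's list, so box 2 = black.
The 7 still-open variables together cover exactly {blue, grey, orange, pink, purple, red, teal} — 7 values for 7 variables — and blue appears only in box 8's list, so box 8 = blue.
Among the 6 still-open variables, pink fits only box 4 (and all 6 values in {grey, orange, pink, purple, red, teal} must be used), so box 4 = pink.
The 5 still-open variables draw from only 5 values {grey, orange, purple, red, teal}, so each is used; only box 6 can be purple, hence box 6 = purple.

purple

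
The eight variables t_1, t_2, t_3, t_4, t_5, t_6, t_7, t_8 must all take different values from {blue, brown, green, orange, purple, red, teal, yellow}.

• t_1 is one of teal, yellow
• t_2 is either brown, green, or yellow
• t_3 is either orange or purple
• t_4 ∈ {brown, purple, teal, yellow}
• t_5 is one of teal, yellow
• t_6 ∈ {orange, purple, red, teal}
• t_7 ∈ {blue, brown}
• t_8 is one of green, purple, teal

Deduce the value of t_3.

Among the 8 variables, blue fits only t_7 (and all 8 values in {blue, brown, green, orange, purple, red, teal, yellow} must be used), so t_7 = blue.
The 7 still-open variables draw from only 7 values {brown, green, orange, purple, red, teal, yellow}, so each is used; only t_6 can be red, hence t_6 = red.
The 6 still-open variables together cover exactly {brown, green, orange, purple, teal, yellow} — 6 values for 6 variables — and orange appears only in t_3's list, so t_3 = orange.

orange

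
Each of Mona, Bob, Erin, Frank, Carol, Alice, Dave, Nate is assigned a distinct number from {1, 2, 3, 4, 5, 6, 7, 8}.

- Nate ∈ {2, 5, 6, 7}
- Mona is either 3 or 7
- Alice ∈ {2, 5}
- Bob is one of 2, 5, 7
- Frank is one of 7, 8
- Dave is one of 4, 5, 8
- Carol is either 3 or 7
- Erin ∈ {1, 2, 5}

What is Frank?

8

The 8 variables draw from only 8 values {1, 2, 3, 4, 5, 6, 7, 8}, so each is used; only Erin can be 1, hence Erin = 1.
The 7 still-open variables draw from only 7 values {2, 3, 4, 5, 6, 7, 8}, so each is used; only Dave can be 4, hence Dave = 4.
The 6 still-open variables draw from only 6 values {2, 3, 5, 6, 7, 8}, so each is used; only Nate can be 6, hence Nate = 6.
The 5 still-open variables together cover exactly {2, 3, 5, 7, 8} — 5 values for 5 variables — and 8 appears only in Frank's list, so Frank = 8.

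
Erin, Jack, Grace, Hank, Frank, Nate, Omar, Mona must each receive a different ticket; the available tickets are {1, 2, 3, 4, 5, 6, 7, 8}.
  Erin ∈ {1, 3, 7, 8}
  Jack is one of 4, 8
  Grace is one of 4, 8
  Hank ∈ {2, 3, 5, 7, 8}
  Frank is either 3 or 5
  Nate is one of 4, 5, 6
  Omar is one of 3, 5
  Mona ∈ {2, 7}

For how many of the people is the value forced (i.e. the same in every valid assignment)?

Among the 8 variables, 1 fits only Erin (and all 8 values in {1, 2, 3, 4, 5, 6, 7, 8} must be used), so Erin = 1.
The 7 still-open variables together cover exactly {2, 3, 4, 5, 6, 7, 8} — 7 values for 7 variables — and 6 appears only in Nate's list, so Nate = 6.
Jack and Grace share exactly the 2 values {4, 8}; by pigeonhole those values go to them, so strike 4, 8 from Hank.
The 2 variables Frank and Omar are confined to {3, 5}, which locks those values in; drop them from Hank.
Determined: Erin=1, Nate=6. The other people each still have more than one consistent value. That makes 2.

2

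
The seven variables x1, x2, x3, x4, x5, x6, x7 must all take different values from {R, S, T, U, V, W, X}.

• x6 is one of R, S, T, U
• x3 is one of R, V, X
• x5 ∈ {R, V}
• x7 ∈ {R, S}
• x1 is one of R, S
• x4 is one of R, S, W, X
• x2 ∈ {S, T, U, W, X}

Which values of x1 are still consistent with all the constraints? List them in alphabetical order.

R, S

x1 and x7 share exactly the 2 values {R, S}; by pigeonhole those values go to them, so strike R, S from x2, x3, x4, x5, x6.
x5's domain is down to {V}, so x5 = V. Remove V from x3.
That leaves x3 = X. So x2, x4 can't be X.
x4 must be W (only option left). Remove W from x2.
No further eliminations apply; x1 can still be any of R, S.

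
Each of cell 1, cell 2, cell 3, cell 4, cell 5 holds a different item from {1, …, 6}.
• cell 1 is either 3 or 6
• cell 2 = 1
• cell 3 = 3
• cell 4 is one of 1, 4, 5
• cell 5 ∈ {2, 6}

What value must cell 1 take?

cell 2 must be 1 (only option left). Eliminate 1 elsewhere: cell 4.
That leaves cell 3 = 3. Eliminate 3 elsewhere: cell 1.
So cell 1 = 6.

6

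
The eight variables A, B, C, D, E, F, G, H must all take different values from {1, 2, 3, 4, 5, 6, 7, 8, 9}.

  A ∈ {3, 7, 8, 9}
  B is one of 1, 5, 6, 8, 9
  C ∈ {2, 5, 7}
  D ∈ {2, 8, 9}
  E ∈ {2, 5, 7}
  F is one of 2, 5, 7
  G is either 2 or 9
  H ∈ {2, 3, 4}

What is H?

4

The 3 variables C, E, F are confined to {2, 5, 7}, which locks those values in; drop them from A, B, D, G, H.
That leaves G = 9. So A, B, D can't be 9.
D must be 8 (only option left). Strike 8 from A, B.
A has just one choice, so A = 3. So H can't be 3.
So H = 4.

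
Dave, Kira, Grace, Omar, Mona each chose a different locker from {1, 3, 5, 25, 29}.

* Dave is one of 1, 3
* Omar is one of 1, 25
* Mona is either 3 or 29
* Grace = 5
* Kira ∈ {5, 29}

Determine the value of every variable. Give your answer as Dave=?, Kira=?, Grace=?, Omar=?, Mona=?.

Grace's domain is down to {5}, so Grace = 5. Eliminate 5 elsewhere: Kira.
Kira's domain is down to {29}, so Kira = 29. So Mona can't be 29.
Mona's domain is down to {3}, so Mona = 3. Remove 3 from Dave.
That leaves Dave = 1. Remove 1 from Omar.
Omar must be 25 (only option left).

Dave=1, Kira=29, Grace=5, Omar=25, Mona=3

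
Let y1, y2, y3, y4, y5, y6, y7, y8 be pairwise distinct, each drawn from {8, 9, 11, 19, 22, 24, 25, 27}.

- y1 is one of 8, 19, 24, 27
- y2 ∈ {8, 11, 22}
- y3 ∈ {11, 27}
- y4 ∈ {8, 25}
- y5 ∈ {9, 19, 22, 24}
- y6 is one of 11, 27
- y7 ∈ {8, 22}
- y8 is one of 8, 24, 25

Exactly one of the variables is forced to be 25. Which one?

The 8 variables draw from only 8 values {8, 9, 11, 19, 22, 24, 25, 27}, so each is used; only y5 can be 9, hence y5 = 9.
Among the 7 still-open variables, 19 fits only y1 (and all 7 values in {8, 11, 19, 22, 24, 25, 27} must be used), so y1 = 19.
The 6 still-open variables together cover exactly {8, 11, 22, 24, 25, 27} — 6 values for 6 variables — and 24 appears only in y8's list, so y8 = 24.
The 5 still-open variables draw from only 5 values {8, 11, 22, 25, 27}, so each is used; only y4 can be 25, hence y4 = 25.

y4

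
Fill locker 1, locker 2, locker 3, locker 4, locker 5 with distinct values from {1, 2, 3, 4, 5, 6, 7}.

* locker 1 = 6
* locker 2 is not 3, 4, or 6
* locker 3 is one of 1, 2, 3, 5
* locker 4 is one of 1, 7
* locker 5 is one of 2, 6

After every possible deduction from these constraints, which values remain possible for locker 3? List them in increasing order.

locker 1 has just one choice, so locker 1 = 6. So locker 5 can't be 6.
That leaves locker 5 = 2. Eliminate 2 elsewhere: locker 2, locker 3.
No further eliminations apply; locker 3 can still be any of 1, 3, 5.

1, 3, 5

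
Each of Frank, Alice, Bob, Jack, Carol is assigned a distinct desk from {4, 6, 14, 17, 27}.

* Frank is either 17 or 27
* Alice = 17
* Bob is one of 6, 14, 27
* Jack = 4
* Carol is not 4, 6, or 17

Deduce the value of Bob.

Alice must be 17 (only option left). Eliminate 17 elsewhere: Frank.
Jack has just one choice, so Jack = 4.
Frank's domain is down to {27}, so Frank = 27. Remove 27 from Bob, Carol.
That leaves Carol = 14. Remove 14 from Bob.
So Bob = 6.

6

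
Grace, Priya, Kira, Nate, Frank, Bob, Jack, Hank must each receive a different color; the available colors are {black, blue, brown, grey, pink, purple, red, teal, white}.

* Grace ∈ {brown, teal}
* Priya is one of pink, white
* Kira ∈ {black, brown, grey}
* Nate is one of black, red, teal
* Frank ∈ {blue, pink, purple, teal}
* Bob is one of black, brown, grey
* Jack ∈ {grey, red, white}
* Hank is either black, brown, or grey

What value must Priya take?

Kira, Bob, Hank share exactly the 3 values {black, brown, grey}; by pigeonhole those values go to them, so strike black, brown, grey from Grace, Nate, Jack.
Grace's domain is down to {teal}, so Grace = teal. So Nate, Frank can't be teal.
That leaves Nate = red. Eliminate red elsewhere: Jack.
That leaves Jack = white. Strike white from Priya.
So Priya = pink.

pink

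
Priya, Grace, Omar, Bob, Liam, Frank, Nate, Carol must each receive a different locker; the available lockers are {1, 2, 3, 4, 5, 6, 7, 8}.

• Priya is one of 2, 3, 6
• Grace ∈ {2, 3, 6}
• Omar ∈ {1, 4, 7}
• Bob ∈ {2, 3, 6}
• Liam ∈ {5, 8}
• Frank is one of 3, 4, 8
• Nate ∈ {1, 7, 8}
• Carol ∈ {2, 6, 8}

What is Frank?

The 8 variables together cover exactly {1, 2, 3, 4, 5, 6, 7, 8} — 8 values for 8 variables — and 5 appears only in Liam's list, so Liam = 5.
Priya, Grace, Bob share exactly the 3 values {2, 3, 6}; by pigeonhole those values go to them, so strike 2, 3, 6 from Frank, Carol.
Carol has just one choice, so Carol = 8. Eliminate 8 elsewhere: Frank, Nate.
So Frank = 4.

4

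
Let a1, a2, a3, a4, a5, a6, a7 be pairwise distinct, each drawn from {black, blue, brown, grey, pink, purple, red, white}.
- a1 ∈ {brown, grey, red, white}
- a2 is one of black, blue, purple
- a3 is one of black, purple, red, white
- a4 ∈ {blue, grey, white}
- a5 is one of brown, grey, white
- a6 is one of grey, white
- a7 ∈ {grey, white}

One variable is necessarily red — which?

a1

The 2 variables a6 and a7 are confined to {grey, white}, which locks those values in; drop them from a1, a3, a4, a5.
a4's domain is down to {blue}, so a4 = blue. Eliminate blue elsewhere: a2.
That leaves a5 = brown. Strike brown from a1.
So red goes to a1.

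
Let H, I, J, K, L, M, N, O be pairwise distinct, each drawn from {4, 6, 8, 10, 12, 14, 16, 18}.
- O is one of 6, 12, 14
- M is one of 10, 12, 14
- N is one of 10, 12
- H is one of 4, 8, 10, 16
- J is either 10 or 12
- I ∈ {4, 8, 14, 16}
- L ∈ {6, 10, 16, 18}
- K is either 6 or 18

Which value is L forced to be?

The 2 variables J and N are confined to {10, 12}, which locks those values in; drop them from H, L, M, O.
M's domain is down to {14}, so M = 14. Strike 14 from I, O.
O has just one choice, so O = 6. So K, L can't be 6.
K has just one choice, so K = 18. Eliminate 18 elsewhere: L.
So L = 16.

16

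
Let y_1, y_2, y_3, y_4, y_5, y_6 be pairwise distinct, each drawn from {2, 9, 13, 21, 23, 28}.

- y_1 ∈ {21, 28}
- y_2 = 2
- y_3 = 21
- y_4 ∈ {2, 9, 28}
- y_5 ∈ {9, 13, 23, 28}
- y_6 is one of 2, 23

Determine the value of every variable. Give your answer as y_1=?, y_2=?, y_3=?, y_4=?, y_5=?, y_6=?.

y_1=28, y_2=2, y_3=21, y_4=9, y_5=13, y_6=23

y_2's domain is down to {2}, so y_2 = 2. Strike 2 from y_4, y_6.
y_3's domain is down to {21}, so y_3 = 21. So y_1 can't be 21.
y_6 has just one choice, so y_6 = 23. So y_5 can't be 23.
y_1's domain is down to {28}, so y_1 = 28. Eliminate 28 elsewhere: y_4, y_5.
That leaves y_4 = 9. So y_5 can't be 9.
y_5's domain is down to {13}, so y_5 = 13.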